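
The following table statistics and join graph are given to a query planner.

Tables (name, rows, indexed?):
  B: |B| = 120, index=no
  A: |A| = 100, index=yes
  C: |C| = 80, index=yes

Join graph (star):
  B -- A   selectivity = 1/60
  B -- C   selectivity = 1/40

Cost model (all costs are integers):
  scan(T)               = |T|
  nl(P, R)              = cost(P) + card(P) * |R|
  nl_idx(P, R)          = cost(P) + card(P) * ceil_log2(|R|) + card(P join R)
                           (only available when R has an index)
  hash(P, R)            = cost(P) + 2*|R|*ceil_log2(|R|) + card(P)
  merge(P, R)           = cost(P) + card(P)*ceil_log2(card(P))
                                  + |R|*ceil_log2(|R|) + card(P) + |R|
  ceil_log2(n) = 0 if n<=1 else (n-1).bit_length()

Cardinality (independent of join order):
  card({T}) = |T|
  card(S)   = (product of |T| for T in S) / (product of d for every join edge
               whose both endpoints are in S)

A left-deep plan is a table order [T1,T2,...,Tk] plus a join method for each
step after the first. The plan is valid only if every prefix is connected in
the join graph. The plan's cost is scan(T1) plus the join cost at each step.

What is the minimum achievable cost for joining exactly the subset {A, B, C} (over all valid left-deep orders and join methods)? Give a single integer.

Selinger DP over subsets of {A,B,C}:
  {B}: scan cost=120, card=120
  {A}: scan cost=100, card=100
  {C}: scan cost=80, card=80
  {AB}: card=200; try (A,nl_idx)→1160, (A,hash)→1640, (B,merge)→1860, (B,hash)→1880, (A,merge)→1880, (B,nl)→12100 …(+1); best=1160 via (A,nl_idx)
  {BC}: card=240; try (C,nl_idx)→1200, (C,hash)→1360, (B,merge)→1680, (C,merge)→1720, (B,hash)→1840, (B,nl)→9680 …(+1); best=1200 via (C,nl_idx)
  {ABC}: card=400; try (C,hash)→2480, (A,hash)→2840, (C,nl_idx)→2960, (A,nl_idx)→3280, (C,merge)→3600, (A,merge)→4160 …(+2); best=2480 via (C,hash)

2480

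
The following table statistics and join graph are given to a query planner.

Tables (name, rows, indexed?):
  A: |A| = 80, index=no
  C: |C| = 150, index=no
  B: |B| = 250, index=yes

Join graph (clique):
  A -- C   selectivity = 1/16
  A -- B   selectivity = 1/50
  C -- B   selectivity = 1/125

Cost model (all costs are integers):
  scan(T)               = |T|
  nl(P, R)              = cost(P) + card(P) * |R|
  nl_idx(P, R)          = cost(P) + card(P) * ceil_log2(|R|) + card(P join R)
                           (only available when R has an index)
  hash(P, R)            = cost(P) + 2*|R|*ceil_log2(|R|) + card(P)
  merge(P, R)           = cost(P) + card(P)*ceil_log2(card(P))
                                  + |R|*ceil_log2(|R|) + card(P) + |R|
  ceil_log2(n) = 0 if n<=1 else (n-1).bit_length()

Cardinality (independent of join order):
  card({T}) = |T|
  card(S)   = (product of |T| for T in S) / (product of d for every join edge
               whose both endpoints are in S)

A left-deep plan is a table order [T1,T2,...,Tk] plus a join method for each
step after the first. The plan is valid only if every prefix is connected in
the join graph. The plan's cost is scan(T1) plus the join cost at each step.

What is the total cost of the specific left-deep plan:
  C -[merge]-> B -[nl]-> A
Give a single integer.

step 1: scan C: cost=150, card=150
step 2: join B via merge
    card(P join B) = 150*250/(125) = 300
    cost = 150 + 150*8 + 250*8 + 150 + 250 = 3750
step 3: join A via nl
    card(P join A) = 300*80/(16*50) = 30
    cost = 3750 + 300*80 = 27750

27750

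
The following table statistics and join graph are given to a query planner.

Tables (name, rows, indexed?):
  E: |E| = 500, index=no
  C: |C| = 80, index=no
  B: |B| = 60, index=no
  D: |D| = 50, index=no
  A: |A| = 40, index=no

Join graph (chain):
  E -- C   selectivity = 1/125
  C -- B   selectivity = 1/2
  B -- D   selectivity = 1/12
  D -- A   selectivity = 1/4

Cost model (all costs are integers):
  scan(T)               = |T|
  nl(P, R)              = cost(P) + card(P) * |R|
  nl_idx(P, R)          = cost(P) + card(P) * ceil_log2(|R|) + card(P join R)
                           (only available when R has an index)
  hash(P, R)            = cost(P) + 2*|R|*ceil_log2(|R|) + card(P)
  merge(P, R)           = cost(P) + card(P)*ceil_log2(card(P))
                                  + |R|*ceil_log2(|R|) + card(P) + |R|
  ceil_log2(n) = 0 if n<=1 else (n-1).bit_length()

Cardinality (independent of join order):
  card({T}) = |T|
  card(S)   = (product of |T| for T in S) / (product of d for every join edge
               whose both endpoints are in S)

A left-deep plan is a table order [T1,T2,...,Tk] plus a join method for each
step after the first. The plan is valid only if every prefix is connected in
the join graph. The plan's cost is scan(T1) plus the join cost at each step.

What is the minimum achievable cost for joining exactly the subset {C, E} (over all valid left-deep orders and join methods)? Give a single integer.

Selinger DP over subsets of {C,E}:
  {E}: scan cost=500, card=500
  {C}: scan cost=80, card=80
  {CE}: card=320; try (C,hash)→2120, (E,merge)→5720, (C,merge)→6140, (E,hash)→9160, (E,nl)→40080, (C,nl)→40500; best=2120 via (C,hash)

2120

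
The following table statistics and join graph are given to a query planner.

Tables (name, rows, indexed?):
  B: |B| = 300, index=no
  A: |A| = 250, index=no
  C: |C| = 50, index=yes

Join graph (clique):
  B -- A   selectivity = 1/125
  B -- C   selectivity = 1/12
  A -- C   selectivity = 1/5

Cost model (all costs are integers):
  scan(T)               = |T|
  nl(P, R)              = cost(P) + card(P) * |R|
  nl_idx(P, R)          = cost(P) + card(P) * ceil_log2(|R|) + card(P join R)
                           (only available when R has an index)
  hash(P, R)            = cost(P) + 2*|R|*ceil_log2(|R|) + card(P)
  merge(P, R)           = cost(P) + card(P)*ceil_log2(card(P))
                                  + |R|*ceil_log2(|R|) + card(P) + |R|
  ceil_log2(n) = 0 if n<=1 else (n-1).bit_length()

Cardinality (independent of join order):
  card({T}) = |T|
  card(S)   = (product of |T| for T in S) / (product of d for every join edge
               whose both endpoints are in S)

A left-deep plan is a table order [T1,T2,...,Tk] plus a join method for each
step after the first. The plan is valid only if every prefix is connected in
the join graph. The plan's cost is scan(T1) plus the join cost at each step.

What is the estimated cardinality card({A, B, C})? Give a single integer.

500

Tables in S: A(250), B(300), C(50)
Edges inside S: B-A(d=125), B-C(d=12), A-C(d=5)
numerator = 250 * 300 * 50 = 3750000
denominator = 125 * 12 * 5 = 7500
card(S) = 3750000 / 7500 = 500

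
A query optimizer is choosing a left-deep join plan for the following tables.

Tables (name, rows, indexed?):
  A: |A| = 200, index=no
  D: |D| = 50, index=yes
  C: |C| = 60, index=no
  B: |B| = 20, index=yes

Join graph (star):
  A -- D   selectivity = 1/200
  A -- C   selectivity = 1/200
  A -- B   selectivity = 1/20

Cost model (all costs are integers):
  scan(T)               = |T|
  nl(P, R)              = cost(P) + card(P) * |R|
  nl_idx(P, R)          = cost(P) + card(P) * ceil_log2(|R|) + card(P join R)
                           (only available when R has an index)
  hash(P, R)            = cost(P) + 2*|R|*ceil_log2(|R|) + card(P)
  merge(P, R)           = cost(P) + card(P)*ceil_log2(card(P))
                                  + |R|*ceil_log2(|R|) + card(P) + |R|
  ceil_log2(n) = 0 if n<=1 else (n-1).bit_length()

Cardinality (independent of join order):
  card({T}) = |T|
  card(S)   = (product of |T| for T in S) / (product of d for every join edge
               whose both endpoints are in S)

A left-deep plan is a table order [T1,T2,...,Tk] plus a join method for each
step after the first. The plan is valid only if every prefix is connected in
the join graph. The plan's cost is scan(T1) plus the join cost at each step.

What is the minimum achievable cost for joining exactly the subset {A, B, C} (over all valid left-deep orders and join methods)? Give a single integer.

Selinger DP over subsets of {A,B,C}:
  {A}: scan cost=200, card=200
  {C}: scan cost=60, card=60
  {B}: scan cost=20, card=20
  {AC}: card=60; try (C,hash)→1120, (A,merge)→2280, (C,merge)→2420, (A,hash)→3320, (A,nl)→12060, (C,nl)→12200; best=1120 via (C,hash)
  {AB}: card=200; try (B,hash)→600, (B,nl_idx)→1400, (A,merge)→1940, (B,merge)→2120, (A,hash)→3240, (A,nl)→4020 …(+1); best=600 via (B,hash)
  {ABC}: card=60; try (B,hash)→1380, (B,nl_idx)→1480, (C,hash)→1520, (B,merge)→1660, (B,nl)→2320, (C,merge)→2820 …(+1); best=1380 via (B,hash)

1380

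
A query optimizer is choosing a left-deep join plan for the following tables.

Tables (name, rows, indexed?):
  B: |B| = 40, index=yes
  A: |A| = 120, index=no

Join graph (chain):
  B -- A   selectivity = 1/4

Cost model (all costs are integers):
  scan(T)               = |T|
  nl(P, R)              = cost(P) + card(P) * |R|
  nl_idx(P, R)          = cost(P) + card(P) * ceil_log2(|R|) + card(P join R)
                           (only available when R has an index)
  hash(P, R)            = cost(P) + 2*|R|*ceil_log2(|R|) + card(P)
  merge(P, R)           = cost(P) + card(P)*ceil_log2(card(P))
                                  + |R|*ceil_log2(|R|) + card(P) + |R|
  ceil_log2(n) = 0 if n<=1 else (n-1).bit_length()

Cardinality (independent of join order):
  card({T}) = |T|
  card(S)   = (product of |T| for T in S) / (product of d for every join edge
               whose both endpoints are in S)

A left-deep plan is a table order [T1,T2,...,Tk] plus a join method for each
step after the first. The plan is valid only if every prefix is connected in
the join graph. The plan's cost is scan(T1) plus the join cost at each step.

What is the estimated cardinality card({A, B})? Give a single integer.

Tables in S: A(120), B(40)
Edges inside S: B-A(d=4)
numerator = 120 * 40 = 4800
denominator = 4 = 4
card(S) = 4800 / 4 = 1200

1200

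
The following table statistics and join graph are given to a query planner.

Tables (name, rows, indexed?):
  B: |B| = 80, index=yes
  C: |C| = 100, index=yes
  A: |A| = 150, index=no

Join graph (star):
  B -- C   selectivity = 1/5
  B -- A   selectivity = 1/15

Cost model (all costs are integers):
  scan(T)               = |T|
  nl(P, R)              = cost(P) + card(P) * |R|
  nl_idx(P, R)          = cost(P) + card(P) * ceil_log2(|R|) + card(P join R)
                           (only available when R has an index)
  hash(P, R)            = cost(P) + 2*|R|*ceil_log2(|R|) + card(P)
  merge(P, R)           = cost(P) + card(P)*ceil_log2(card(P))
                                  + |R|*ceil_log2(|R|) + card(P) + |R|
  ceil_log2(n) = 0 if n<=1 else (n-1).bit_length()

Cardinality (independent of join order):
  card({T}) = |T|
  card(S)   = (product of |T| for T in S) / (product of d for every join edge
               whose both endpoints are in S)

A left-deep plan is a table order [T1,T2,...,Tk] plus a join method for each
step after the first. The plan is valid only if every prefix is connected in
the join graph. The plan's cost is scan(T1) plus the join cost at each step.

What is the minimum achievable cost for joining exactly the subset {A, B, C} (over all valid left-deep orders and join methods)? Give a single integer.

3620

Selinger DP over subsets of {A,B,C}:
  {B}: scan cost=80, card=80
  {C}: scan cost=100, card=100
  {A}: scan cost=150, card=150
  {BC}: card=1600; try (B,hash)→1320, (C,merge)→1520, (B,merge)→1540, (C,hash)→1560, (C,nl_idx)→2240, (B,nl_idx)→2400 …(+2); best=1320 via (B,hash)
  {AB}: card=800; try (B,hash)→1420, (B,nl_idx)→2000, (A,merge)→2070, (B,merge)→2140, (A,hash)→2560, (A,nl)→12080 …(+1); best=1420 via (B,hash)
  {ABC}: card=16000; try (C,hash)→3620, (A,hash)→5320, (C,merge)→11020, (A,merge)→21870, (C,nl_idx)→23020, (C,nl)→81420 …(+1); best=3620 via (C,hash)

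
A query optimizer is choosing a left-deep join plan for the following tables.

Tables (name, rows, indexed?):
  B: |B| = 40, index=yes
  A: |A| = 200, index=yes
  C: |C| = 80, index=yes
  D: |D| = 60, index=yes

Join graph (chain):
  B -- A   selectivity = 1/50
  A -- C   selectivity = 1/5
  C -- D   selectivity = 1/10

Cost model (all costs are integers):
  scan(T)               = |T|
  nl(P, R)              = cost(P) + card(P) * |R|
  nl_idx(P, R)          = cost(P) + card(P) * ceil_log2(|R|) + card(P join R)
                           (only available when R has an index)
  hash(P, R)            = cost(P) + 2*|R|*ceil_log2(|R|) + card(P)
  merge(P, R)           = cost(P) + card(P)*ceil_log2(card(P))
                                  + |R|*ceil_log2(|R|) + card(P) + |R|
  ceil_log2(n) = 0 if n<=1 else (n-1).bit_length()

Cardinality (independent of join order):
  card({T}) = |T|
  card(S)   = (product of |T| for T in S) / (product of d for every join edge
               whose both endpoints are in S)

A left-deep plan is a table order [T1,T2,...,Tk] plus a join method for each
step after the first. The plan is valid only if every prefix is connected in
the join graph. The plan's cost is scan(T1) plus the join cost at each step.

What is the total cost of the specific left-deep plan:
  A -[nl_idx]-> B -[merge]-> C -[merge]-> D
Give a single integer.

37340

step 1: scan A: cost=200, card=200
step 2: join B via nl_idx
    card(P join B) = 200*40/(50) = 160
    cost = 200 + 200*6 + 160 = 1560
step 3: join C via merge
    card(P join C) = 160*80/(5) = 2560
    cost = 1560 + 160*8 + 80*7 + 160 + 80 = 3640
step 4: join D via merge
    card(P join D) = 2560*60/(10) = 15360
    cost = 3640 + 2560*12 + 60*6 + 2560 + 60 = 37340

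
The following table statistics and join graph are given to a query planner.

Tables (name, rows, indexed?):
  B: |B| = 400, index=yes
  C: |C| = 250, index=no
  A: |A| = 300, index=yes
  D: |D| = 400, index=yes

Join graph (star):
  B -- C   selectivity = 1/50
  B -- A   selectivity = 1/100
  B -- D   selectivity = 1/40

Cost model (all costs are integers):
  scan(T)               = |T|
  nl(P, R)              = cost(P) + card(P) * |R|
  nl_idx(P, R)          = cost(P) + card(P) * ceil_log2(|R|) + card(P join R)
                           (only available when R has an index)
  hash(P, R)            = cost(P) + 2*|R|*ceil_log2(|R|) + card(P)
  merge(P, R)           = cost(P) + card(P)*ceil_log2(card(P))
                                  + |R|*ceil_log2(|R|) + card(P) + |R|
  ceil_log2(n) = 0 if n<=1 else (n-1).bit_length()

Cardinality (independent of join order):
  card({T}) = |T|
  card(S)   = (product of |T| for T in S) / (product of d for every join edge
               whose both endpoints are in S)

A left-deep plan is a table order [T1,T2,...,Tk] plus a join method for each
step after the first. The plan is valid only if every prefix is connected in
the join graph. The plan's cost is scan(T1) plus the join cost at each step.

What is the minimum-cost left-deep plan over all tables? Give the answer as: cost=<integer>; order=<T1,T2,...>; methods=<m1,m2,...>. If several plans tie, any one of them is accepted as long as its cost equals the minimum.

cost=22600; order=A,B,C,D; methods=nl_idx,hash,hash

Selinger DP (subsets sized 1..n):
  {B}: scan cost=400, card=400
  {C}: scan cost=250, card=250
  {A}: scan cost=300, card=300
  {D}: scan cost=400, card=400
  {BC}: card=2000; try (B,nl_idx)→4500, (C,hash)→4800, (B,merge)→6500, (C,merge)→6650, (B,hash)→7700, (B,nl)→100250 …(+1); best=4500 via (B,nl_idx)
  {AB}: card=1200; try (B,nl_idx)→4200, (A,nl_idx)→5200, (A,hash)→6200, (B,merge)→7300, (A,merge)→7400, (B,hash)→7800 …(+2); best=4200 via (B,nl_idx)
  {BD}: card=4000; try (D,hash)→8000, (D,nl_idx)→8000, (B,hash)→8000, (B,nl_idx)→8000, (D,merge)→8400, (B,merge)→8400 …(+2); best=8000 via (D,hash)
  {ABC}: card=6000; try (C,hash)→9400, (A,hash)→11900, (C,merge)→20850, (A,nl_idx)→28500, (A,merge)→31500, (C,nl)→304200 …(+1); best=9400 via (C,hash)
  {BCD}: card=20000; try (D,hash)→13700, (C,hash)→16000, (D,merge)→32500, (D,nl_idx)→42500, (C,merge)→62250, (D,nl)→804500 …(+1); best=13700 via (D,hash)
  {ABD}: card=12000; try (D,hash)→12600, (A,hash)→17400, (D,merge)→22600, (D,nl_idx)→27000, (A,nl_idx)→56000, (A,merge)→63000 …(+2); best=12600 via (D,hash)
  {ABCD}: card=60000; try (D,hash)→22600, (C,hash)→28600, (A,hash)→39100, (D,merge)→97400, (D,nl_idx)→123400, (C,merge)→194850 …(+5); best=22600 via (D,hash)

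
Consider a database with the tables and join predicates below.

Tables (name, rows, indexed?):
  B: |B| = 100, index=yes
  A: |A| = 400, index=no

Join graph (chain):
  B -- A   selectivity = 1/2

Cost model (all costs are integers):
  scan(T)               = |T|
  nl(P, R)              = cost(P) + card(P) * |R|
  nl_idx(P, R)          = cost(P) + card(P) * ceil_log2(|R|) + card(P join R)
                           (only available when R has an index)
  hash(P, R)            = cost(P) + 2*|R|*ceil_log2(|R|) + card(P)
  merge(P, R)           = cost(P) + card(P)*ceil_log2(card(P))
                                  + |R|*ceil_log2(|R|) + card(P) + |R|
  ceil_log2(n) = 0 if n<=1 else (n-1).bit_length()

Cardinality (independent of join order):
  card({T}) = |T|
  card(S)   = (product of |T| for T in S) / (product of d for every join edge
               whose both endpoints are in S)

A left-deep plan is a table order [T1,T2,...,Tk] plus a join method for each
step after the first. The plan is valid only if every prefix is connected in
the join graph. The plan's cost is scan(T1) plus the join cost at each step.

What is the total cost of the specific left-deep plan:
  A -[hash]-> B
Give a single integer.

2200

step 1: scan A: cost=400, card=400
step 2: join B via hash
    card(P join B) = 400*100/(2) = 20000
    cost = 400 + 2*100*7 + 400 = 2200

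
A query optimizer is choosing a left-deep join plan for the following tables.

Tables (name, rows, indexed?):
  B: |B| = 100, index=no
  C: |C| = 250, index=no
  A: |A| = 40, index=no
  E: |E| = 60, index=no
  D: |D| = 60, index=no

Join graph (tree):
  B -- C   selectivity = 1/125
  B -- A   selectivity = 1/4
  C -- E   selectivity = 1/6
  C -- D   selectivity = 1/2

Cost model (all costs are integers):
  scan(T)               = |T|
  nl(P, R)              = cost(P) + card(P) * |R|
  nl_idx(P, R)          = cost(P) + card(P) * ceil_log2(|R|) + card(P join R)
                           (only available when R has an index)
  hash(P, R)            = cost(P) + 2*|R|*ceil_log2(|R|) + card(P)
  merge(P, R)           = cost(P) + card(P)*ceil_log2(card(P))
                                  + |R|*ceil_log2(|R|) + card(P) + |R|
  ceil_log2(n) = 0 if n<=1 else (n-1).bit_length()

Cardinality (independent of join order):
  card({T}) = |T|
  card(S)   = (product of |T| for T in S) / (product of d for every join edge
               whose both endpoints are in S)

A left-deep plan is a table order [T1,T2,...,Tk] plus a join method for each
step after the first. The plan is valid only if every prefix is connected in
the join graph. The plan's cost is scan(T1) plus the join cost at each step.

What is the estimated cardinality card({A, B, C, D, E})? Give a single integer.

600000

Tables in S: A(40), B(100), C(250), D(60), E(60)
Edges inside S: B-C(d=125), B-A(d=4), C-E(d=6), C-D(d=2)
numerator = 40 * 100 * 250 * 60 * 60 = 3600000000
denominator = 125 * 4 * 6 * 2 = 6000
card(S) = 3600000000 / 6000 = 600000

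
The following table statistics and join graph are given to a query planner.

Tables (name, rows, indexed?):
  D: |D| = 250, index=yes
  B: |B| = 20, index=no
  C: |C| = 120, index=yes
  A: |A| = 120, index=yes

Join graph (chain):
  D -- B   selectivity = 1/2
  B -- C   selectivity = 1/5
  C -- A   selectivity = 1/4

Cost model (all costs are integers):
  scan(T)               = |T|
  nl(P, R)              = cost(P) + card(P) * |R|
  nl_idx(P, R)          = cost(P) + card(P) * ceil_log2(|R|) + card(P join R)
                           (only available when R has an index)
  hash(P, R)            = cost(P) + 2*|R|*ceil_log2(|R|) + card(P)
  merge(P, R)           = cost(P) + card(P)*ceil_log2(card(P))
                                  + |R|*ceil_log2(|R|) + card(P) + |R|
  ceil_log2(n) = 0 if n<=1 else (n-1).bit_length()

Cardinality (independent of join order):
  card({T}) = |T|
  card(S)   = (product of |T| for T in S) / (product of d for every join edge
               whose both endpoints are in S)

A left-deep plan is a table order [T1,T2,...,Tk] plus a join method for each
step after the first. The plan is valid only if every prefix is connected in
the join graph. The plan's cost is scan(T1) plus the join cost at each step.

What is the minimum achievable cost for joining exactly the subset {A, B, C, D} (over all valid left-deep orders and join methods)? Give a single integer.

Selinger DP over subsets of {A,B,C,D}:
  {D}: scan cost=250, card=250
  {B}: scan cost=20, card=20
  {C}: scan cost=120, card=120
  {A}: scan cost=120, card=120
  {BD}: card=2500; try (B,hash)→700, (D,merge)→2390, (B,merge)→2620, (D,nl_idx)→2680, (D,hash)→4040, (D,nl)→5020 …(+1); best=700 via (B,hash)
  {BC}: card=480; try (B,hash)→440, (C,nl_idx)→640, (C,merge)→1100, (B,merge)→1200, (C,hash)→1720, (C,nl)→2420 …(+1); best=440 via (B,hash)
  {AC}: card=3600; try (C,hash)→1920, (A,hash)→1920, (C,merge)→2040, (A,merge)→2040, (C,nl_idx)→4560, (A,nl_idx)→4560 …(+2); best=1920 via (C,hash)
  {BCD}: card=60000; try (C,hash)→4880, (D,hash)→4920, (D,merge)→7490, (C,merge)→34160, (D,nl_idx)→64280, (C,nl_idx)→78200 …(+2); best=4880 via (C,hash)
  {ABC}: card=14400; try (A,hash)→2600, (B,hash)→5720, (A,merge)→6200, (A,nl_idx)→18200, (B,merge)→48840, (A,nl)→58040 …(+1); best=2600 via (A,hash)
  {ABCD}: card=1800000; try (D,hash)→21000, (A,hash)→66560, (D,merge)→220850, (A,merge)→1025840, (D,nl_idx)→1917800, (A,nl_idx)→2224880 …(+2); best=21000 via (D,hash)

21000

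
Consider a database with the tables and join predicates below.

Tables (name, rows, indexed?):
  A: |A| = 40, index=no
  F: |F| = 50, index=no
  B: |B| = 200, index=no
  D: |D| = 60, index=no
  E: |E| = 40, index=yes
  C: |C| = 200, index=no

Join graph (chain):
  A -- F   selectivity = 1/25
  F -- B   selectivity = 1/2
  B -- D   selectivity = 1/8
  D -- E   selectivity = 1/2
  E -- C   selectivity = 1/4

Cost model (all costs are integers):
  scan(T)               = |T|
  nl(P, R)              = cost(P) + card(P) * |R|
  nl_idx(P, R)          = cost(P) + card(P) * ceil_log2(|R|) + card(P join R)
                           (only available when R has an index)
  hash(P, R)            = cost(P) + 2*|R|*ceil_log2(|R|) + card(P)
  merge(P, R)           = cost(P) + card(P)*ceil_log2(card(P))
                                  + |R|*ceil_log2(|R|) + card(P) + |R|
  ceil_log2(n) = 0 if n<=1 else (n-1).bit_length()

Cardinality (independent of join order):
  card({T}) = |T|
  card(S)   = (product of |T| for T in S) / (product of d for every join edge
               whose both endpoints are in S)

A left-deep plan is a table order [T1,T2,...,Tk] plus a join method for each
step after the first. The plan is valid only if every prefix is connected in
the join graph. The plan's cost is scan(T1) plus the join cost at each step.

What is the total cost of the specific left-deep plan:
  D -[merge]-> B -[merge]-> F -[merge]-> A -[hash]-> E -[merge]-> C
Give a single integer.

step 1: scan D: cost=60, card=60
step 2: join B via merge
    card(P join B) = 60*200/(8) = 1500
    cost = 60 + 60*6 + 200*8 + 60 + 200 = 2280
step 3: join F via merge
    card(P join F) = 1500*50/(2) = 37500
    cost = 2280 + 1500*11 + 50*6 + 1500 + 50 = 20630
step 4: join A via merge
    card(P join A) = 37500*40/(25) = 60000
    cost = 20630 + 37500*16 + 40*6 + 37500 + 40 = 658410
step 5: join E via hash
    card(P join E) = 60000*40/(2) = 1200000
    cost = 658410 + 2*40*6 + 60000 = 718890
step 6: join C via merge
    card(P join C) = 1200000*200/(4) = 60000000
    cost = 718890 + 1200000*21 + 200*8 + 1200000 + 200 = 27120690

27120690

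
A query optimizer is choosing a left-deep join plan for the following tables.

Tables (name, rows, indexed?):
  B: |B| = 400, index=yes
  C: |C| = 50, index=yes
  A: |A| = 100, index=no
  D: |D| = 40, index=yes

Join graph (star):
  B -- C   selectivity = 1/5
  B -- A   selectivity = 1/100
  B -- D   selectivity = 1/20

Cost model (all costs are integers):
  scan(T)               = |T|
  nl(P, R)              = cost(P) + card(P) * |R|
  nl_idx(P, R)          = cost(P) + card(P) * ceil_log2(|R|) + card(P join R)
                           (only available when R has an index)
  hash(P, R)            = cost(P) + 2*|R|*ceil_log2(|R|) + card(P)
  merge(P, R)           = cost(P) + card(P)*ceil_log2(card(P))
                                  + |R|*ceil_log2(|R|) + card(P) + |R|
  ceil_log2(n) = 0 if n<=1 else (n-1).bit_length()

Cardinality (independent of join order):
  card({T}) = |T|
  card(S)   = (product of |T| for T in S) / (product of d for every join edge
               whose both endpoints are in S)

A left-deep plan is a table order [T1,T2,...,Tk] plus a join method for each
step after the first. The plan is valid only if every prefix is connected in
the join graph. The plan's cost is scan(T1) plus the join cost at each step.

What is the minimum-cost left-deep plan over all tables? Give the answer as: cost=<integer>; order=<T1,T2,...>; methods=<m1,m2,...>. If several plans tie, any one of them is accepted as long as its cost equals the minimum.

cost=3680; order=A,B,D,C; methods=nl_idx,hash,hash

Selinger DP (subsets sized 1..n):
  {B}: scan cost=400, card=400
  {C}: scan cost=50, card=50
  {A}: scan cost=100, card=100
  {D}: scan cost=40, card=40
  {BC}: card=4000; try (C,hash)→1400, (B,merge)→4400, (B,nl_idx)→4500, (C,merge)→4750, (C,nl_idx)→6800, (B,hash)→7300 …(+2); best=1400 via (C,hash)
  {AB}: card=400; try (B,nl_idx)→1400, (A,hash)→2200, (B,merge)→4900, (A,merge)→5200, (B,hash)→7400, (B,nl)→40100 …(+1); best=1400 via (B,nl_idx)
  {BD}: card=800; try (B,nl_idx)→1200, (D,hash)→1280, (D,nl_idx)→3600, (B,merge)→4320, (D,merge)→4680, (B,hash)→7280 …(+2); best=1200 via (B,nl_idx)
  {ABC}: card=4000; try (C,hash)→2400, (C,merge)→5750, (A,hash)→6800, (C,nl_idx)→7800, (C,nl)→21400, (A,merge)→54200 …(+1); best=2400 via (C,hash)
  {BCD}: card=8000; try (C,hash)→2600, (D,hash)→5880, (C,merge)→10350, (C,nl_idx)→14000, (D,nl_idx)→33400, (C,nl)→41200 …(+2); best=2600 via (C,hash)
  {ABD}: card=800; try (D,hash)→2280, (A,hash)→3400, (D,nl_idx)→4600, (D,merge)→5680, (A,merge)→10800, (D,nl)→17400 …(+1); best=2280 via (D,hash)
  {ABCD}: card=8000; try (C,hash)→3680, (D,hash)→6880, (C,merge)→11430, (A,hash)→12000, (C,nl_idx)→15080, (D,nl_idx)→34400 …(+5); best=3680 via (C,hash)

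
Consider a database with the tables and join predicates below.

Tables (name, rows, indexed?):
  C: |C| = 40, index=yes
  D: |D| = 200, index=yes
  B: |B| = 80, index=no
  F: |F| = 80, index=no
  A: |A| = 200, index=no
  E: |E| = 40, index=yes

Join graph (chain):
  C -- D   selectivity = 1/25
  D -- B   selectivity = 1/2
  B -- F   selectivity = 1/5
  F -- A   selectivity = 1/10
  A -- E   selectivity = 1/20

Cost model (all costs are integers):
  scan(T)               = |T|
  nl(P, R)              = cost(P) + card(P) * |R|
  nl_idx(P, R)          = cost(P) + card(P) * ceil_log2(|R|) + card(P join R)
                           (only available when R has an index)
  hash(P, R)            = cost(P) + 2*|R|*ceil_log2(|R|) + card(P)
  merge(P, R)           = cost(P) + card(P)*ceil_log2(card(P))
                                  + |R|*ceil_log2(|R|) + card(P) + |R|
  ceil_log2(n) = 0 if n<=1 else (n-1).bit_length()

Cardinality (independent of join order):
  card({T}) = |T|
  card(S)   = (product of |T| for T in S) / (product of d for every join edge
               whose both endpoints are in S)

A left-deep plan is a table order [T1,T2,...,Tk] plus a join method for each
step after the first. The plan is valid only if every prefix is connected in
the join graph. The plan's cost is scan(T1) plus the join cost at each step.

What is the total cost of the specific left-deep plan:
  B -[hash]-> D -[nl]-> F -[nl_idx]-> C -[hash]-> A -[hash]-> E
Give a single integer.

step 1: scan B: cost=80, card=80
step 2: join D via hash
    card(P join D) = 80*200/(2) = 8000
    cost = 80 + 2*200*8 + 80 = 3360
step 3: join F via nl
    card(P join F) = 8000*80/(5) = 128000
    cost = 3360 + 8000*80 = 643360
step 4: join C via nl_idx
    card(P join C) = 128000*40/(25) = 204800
    cost = 643360 + 128000*6 + 204800 = 1616160
step 5: join A via hash
    card(P join A) = 204800*200/(10) = 4096000
    cost = 1616160 + 2*200*8 + 204800 = 1824160
step 6: join E via hash
    card(P join E) = 4096000*40/(20) = 8192000
    cost = 1824160 + 2*40*6 + 4096000 = 5920640

5920640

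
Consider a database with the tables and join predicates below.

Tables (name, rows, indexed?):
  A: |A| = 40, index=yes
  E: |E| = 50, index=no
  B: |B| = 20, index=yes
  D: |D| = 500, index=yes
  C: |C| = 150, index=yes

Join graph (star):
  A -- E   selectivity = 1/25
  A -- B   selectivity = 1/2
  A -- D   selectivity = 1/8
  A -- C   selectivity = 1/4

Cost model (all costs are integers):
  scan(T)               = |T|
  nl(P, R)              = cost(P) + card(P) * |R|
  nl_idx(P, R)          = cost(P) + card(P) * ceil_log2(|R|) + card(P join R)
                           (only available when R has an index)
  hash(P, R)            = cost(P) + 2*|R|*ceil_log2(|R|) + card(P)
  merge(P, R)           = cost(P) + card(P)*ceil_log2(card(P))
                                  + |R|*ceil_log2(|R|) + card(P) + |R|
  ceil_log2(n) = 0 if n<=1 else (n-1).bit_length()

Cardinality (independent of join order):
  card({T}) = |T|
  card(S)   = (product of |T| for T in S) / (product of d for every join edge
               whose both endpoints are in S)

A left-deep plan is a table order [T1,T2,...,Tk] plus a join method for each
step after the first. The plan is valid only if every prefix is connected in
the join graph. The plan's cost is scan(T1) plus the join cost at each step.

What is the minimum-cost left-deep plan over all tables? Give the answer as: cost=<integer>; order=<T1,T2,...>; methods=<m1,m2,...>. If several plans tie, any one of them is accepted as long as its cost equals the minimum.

cost=42910; order=E,A,B,C,D; methods=nl_idx,hash,hash,hash

Selinger DP (subsets sized 1..n):
  {A}: scan cost=40, card=40
  {E}: scan cost=50, card=50
  {B}: scan cost=20, card=20
  {D}: scan cost=500, card=500
  {C}: scan cost=150, card=150
  {AE}: card=80; try (A,nl_idx)→430, (A,hash)→580, (E,merge)→670, (E,hash)→680, (A,merge)→680, (E,nl)→2040 …(+1); best=430 via (A,nl_idx)
  {AB}: card=400; try (B,hash)→280, (A,merge)→420, (B,merge)→440, (A,hash)→520, (A,nl_idx)→540, (B,nl_idx)→640 …(+2); best=280 via (B,hash)
  {AD}: card=2500; try (A,hash)→1480, (D,nl_idx)→2900, (D,merge)→5320, (A,merge)→5780, (A,nl_idx)→6000, (D,hash)→9080 …(+2); best=1480 via (A,hash)
  {AC}: card=1500; try (A,hash)→780, (C,merge)→1670, (A,merge)→1780, (C,nl_idx)→1860, (C,hash)→2480, (A,nl_idx)→2550 …(+2); best=780 via (A,hash)
  {ABE}: card=800; try (B,hash)→710, (B,merge)→1190, (E,hash)→1280, (B,nl_idx)→1630, (B,nl)→2030, (E,merge)→4630 …(+1); best=710 via (B,hash)
  {ADE}: card=5000; try (E,hash)→4580, (D,merge)→6070, (D,nl_idx)→6150, (D,hash)→9510, (E,merge)→34330, (D,nl)→40430 …(+1); best=4580 via (E,hash)
  {ACE}: card=3000; try (C,merge)→2420, (E,hash)→2880, (C,hash)→2910, (C,nl_idx)→4070, (C,nl)→12430, (E,merge)→19130 …(+1); best=2420 via (C,merge)
  {ABD}: card=25000; try (B,hash)→4180, (D,merge)→9280, (D,hash)→9680, (D,nl_idx)→28880, (B,merge)→34100, (B,nl_idx)→38980 …(+2); best=4180 via (B,hash)
  {ABC}: card=15000; try (B,hash)→2480, (C,hash)→3080, (C,merge)→5630, (C,nl_idx)→18480, (B,merge)→18900, (B,nl_idx)→23280 …(+2); best=2480 via (B,hash)
  {ACD}: card=93750; try (C,hash)→6380, (D,hash)→11280, (D,merge)→23780, (C,merge)→35330, (D,nl_idx)→108030, (C,nl_idx)→115230 …(+2); best=6380 via (C,hash)
  {ABDE}: card=50000; try (B,hash)→9780, (D,hash)→10510, (D,merge)→14510, (E,hash)→29780, (D,nl_idx)→57910, (B,merge)→74700 …(+5); best=9780 via (B,hash)
  {ABCE}: card=30000; try (C,hash)→3910, (B,hash)→5620, (C,merge)→10860, (E,hash)→18080, (C,nl_idx)→37110, (B,merge)→41540 …(+5); best=3910 via (C,hash)
  {ACDE}: card=187500; try (C,hash)→11980, (D,hash)→14420, (D,merge)→46420, (C,merge)→75930, (E,hash)→100730, (D,nl_idx)→216920 …(+5); best=11980 via (C,hash)
  {ABCD}: card=937500; try (D,hash)→26480, (C,hash)→31580, (B,hash)→100330, (D,merge)→232480, (C,merge)→405530, (D,nl_idx)→1074980 …(+6); best=26480 via (D,hash)
  {ABCDE}: card=1875000; try (D,hash)→42910, (C,hash)→62180, (B,hash)→199680, (D,merge)→488910, (C,merge)→861130, (E,hash)→964580 …(+9); best=42910 via (D,hash)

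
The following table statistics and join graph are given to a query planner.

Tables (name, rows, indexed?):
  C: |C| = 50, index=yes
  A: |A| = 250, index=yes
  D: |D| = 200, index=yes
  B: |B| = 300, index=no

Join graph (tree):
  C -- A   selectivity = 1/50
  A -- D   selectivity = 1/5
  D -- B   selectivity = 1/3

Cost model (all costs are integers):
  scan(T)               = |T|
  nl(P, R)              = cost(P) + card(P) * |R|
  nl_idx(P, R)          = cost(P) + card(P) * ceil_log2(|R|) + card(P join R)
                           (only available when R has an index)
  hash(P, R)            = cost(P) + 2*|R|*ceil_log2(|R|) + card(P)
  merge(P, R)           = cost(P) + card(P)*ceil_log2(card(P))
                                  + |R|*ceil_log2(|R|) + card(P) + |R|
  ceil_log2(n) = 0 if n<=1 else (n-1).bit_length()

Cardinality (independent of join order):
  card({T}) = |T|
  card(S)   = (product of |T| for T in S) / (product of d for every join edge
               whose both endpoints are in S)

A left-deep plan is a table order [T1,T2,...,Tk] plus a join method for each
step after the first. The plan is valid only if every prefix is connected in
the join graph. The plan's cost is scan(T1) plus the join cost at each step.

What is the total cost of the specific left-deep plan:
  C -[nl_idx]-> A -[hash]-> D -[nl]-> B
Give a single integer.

3004150

step 1: scan C: cost=50, card=50
step 2: join A via nl_idx
    card(P join A) = 50*250/(50) = 250
    cost = 50 + 50*8 + 250 = 700
step 3: join D via hash
    card(P join D) = 250*200/(5) = 10000
    cost = 700 + 2*200*8 + 250 = 4150
step 4: join B via nl
    card(P join B) = 10000*300/(3) = 1000000
    cost = 4150 + 10000*300 = 3004150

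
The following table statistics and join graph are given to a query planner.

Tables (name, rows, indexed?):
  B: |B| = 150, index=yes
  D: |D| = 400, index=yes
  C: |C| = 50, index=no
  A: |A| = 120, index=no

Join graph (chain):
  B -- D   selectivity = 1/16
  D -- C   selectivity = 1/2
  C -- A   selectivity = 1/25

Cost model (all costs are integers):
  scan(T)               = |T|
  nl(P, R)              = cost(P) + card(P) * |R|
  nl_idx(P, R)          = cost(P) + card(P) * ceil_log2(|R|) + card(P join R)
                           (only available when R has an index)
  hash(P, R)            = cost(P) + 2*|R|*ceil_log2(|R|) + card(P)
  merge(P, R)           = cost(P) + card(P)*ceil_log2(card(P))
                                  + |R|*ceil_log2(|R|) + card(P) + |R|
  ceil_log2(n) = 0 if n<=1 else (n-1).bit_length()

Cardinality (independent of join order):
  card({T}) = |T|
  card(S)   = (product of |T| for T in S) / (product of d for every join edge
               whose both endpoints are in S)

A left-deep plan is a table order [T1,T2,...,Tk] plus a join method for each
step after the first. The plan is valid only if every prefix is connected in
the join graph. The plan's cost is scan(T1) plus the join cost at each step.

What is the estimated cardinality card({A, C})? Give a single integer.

Tables in S: A(120), C(50)
Edges inside S: C-A(d=25)
numerator = 120 * 50 = 6000
denominator = 25 = 25
card(S) = 6000 / 25 = 240

240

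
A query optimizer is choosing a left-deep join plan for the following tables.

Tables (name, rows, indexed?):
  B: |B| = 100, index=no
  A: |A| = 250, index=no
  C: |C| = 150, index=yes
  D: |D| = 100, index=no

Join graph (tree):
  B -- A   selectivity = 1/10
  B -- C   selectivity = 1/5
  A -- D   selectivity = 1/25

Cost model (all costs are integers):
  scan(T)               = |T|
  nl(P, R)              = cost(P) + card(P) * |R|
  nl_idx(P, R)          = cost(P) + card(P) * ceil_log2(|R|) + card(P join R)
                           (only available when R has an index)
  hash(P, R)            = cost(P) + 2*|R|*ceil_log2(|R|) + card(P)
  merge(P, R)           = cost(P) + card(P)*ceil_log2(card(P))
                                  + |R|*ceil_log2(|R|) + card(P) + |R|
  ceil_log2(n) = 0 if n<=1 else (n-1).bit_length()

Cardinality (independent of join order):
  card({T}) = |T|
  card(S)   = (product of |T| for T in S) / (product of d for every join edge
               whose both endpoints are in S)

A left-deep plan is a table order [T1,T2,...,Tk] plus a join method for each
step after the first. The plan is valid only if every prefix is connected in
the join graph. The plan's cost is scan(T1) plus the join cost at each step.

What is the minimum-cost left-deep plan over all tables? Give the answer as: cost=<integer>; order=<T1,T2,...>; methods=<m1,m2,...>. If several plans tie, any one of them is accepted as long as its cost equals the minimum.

cost=16700; order=A,D,B,C; methods=hash,hash,hash

Selinger DP (subsets sized 1..n):
  {B}: scan cost=100, card=100
  {A}: scan cost=250, card=250
  {C}: scan cost=150, card=150
  {D}: scan cost=100, card=100
  {AB}: card=2500; try (B,hash)→1900, (A,merge)→3150, (B,merge)→3300, (A,hash)→4200, (A,nl)→25100, (B,nl)→25250; best=1900 via (B,hash)
  {BC}: card=3000; try (B,hash)→1700, (C,merge)→2250, (B,merge)→2300, (C,hash)→2600, (C,nl_idx)→3900, (C,nl)→15100 …(+1); best=1700 via (B,hash)
  {AD}: card=1000; try (D,hash)→1900, (A,merge)→3150, (D,merge)→3300, (A,hash)→4200, (A,nl)→25100, (D,nl)→25250; best=1900 via (D,hash)
  {ABC}: card=75000; try (C,hash)→6800, (A,hash)→8700, (C,merge)→35750, (A,merge)→42950, (C,nl_idx)→96900, (C,nl)→376900 …(+1); best=6800 via (C,hash)
  {ABD}: card=10000; try (B,hash)→4300, (D,hash)→5800, (B,merge)→13700, (D,merge)→35200, (B,nl)→101900, (D,nl)→251900; best=4300 via (B,hash)
  {ABCD}: card=300000; try (C,hash)→16700, (D,hash)→83200, (C,merge)→155650, (C,nl_idx)→384300, (D,merge)→1357600, (C,nl)→1504300 …(+1); best=16700 via (C,hash)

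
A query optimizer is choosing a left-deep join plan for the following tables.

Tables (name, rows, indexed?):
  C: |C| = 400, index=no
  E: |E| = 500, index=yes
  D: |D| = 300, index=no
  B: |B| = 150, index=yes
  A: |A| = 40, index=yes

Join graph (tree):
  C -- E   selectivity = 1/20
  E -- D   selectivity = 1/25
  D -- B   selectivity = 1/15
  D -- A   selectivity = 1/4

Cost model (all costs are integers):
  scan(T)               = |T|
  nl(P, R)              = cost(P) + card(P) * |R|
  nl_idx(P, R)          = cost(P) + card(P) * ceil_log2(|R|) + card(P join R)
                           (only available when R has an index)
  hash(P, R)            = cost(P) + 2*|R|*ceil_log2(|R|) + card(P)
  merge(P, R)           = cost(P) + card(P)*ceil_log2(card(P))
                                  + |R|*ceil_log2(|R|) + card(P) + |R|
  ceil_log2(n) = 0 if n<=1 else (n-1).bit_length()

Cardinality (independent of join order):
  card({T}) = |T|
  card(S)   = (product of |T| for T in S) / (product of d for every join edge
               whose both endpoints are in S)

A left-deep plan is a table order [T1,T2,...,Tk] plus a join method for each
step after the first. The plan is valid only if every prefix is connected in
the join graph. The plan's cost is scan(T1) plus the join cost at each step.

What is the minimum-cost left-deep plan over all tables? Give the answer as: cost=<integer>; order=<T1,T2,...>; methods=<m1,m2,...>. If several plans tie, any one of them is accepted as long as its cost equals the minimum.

cost=652680; order=D,A,B,E,C; methods=hash,hash,hash,hash

Selinger DP (subsets sized 1..n):
  {C}: scan cost=400, card=400
  {E}: scan cost=500, card=500
  {D}: scan cost=300, card=300
  {B}: scan cost=150, card=150
  {A}: scan cost=40, card=40
  {CE}: card=10000; try (C,hash)→8200, (E,merge)→9400, (C,merge)→9500, (E,hash)→9800, (E,nl_idx)→14000, (E,nl)→200400 …(+1); best=8200 via (C,hash)
  {DE}: card=6000; try (D,hash)→6400, (E,merge)→8300, (D,merge)→8500, (E,nl_idx)→9000, (E,hash)→9600, (E,nl)→150300 …(+1); best=6400 via (D,hash)
  {BD}: card=3000; try (B,hash)→3000, (D,merge)→4500, (B,merge)→4650, (D,hash)→5700, (B,nl_idx)→5700, (D,nl)→45150 …(+1); best=3000 via (B,hash)
  {AD}: card=3000; try (A,hash)→1080, (D,merge)→3320, (A,merge)→3580, (A,nl_idx)→5100, (D,hash)→5480, (D,nl)→12040 …(+1); best=1080 via (A,hash)
  {CDE}: card=120000; try (C,hash)→19600, (D,hash)→23600, (C,merge)→94400, (D,merge)→161200, (C,nl)→2406400, (D,nl)→3008200; best=19600 via (C,hash)
  {BDE}: card=60000; try (B,hash)→14800, (E,hash)→15000, (E,merge)→47000, (E,nl_idx)→90000, (B,merge)→91750, (B,nl_idx)→114400 …(+2); best=14800 via (B,hash)
  {ADE}: card=60000; try (A,hash)→12880, (E,hash)→13080, (E,merge)→45080, (E,nl_idx)→88080, (A,merge)→90680, (A,nl_idx)→102400 …(+2); best=12880 via (A,hash)
  {ABD}: card=30000; try (B,hash)→6480, (A,hash)→6480, (B,merge)→41430, (A,merge)→42280, (A,nl_idx)→51000, (B,nl_idx)→55080 …(+2); best=6480 via (B,hash)
  {BCDE}: card=1200000; try (C,hash)→82000, (B,hash)→142000, (C,merge)→1038800, (B,nl_idx)→2179600, (B,merge)→2180950, (B,nl)→18019600 …(+1); best=82000 via (C,hash)
  {ACDE}: card=1200000; try (C,hash)→80080, (A,hash)→140080, (C,merge)→1036880, (A,nl_idx)→1939600, (A,merge)→2179880, (A,nl)→4819600 …(+1); best=80080 via (C,hash)
  {ABDE}: card=600000; try (E,hash)→45480, (B,hash)→75280, (A,hash)→75280, (E,merge)→491480, (E,nl_idx)→876480, (A,nl_idx)→974800 …(+6); best=45480 via (E,hash)
  {ABCDE}: card=12000000; try (C,hash)→652680, (B,hash)→1282480, (A,hash)→1282480, (C,merge)→12649480, (A,nl_idx)→19282000, (B,nl_idx)→21680080 …(+5); best=652680 via (C,hash)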